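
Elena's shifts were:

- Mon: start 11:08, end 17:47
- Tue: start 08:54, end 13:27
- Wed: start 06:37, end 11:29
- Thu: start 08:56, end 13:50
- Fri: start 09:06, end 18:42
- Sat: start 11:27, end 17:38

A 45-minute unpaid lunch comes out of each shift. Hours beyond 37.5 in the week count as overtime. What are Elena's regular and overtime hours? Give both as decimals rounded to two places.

Mon: 11:08–17:47 = 6 h 39 min; less 45 min break → 5 h 54 min
Tue: 08:54–13:27 = 4 h 33 min; less 45 min break → 3 h 48 min
Wed: 06:37–11:29 = 4 h 52 min; less 45 min break → 4 h 7 min
Thu: 08:56–13:50 = 4 h 54 min; less 45 min break → 4 h 9 min
Fri: 09:06–18:42 = 9 h 36 min; less 45 min break → 8 h 51 min
Sat: 11:27–17:38 = 6 h 11 min; less 45 min break → 5 h 26 min
Total worked: 32 h 15 min = 32.25 h.
Threshold 37.5 h → overtime 0 h 0 min, regular 32 h 15 min.

Regular 32.25 hours, overtime 0.00 hours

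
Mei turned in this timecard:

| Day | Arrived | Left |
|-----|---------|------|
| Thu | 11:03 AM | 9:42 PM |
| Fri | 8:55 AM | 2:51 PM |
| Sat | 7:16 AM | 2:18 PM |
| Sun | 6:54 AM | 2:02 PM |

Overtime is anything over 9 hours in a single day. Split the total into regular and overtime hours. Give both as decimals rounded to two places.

Regular 29.10 hours, overtime 1.65 hours

Thu: 11:03 AM–9:42 PM = 10 h 39 min
Fri: 8:55 AM–2:51 PM = 5 h 56 min
Sat: 7:16 AM–2:18 PM = 7 h 2 min
Sun: 6:54 AM–2:02 PM = 7 h 8 min
Thu reg 9 h 0 min / OT 1 h 39 min; Fri reg 5 h 56 min / OT 0 h 0 min; Sat reg 7 h 2 min / OT 0 h 0 min; Sun reg 7 h 8 min / OT 0 h 0 min.
Totals: regular 29 h 6 min, overtime 1 h 39 min.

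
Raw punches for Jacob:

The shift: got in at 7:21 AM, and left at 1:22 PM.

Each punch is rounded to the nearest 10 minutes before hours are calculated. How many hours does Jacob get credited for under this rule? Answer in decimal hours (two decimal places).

The shift: in 7:21 AM→7:20 AM, out 1:22 PM→1:20 PM; 6 h 0 min

6.00 hours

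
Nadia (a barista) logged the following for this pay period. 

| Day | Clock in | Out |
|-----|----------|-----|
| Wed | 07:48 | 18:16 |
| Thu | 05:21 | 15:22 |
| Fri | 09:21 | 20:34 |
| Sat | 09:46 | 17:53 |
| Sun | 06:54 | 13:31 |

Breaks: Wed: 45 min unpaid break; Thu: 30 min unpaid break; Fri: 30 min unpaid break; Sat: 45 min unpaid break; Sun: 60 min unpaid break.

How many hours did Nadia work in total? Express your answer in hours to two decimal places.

42.93 hours

Wed: 07:48–18:16 = 10 h 28 min; less 45 min break → 9 h 43 min
Thu: 05:21–15:22 = 10 h 1 min; less 30 min break → 9 h 31 min
Fri: 09:21–20:34 = 11 h 13 min; less 30 min break → 10 h 43 min
Sat: 09:46–17:53 = 8 h 7 min; less 45 min break → 7 h 22 min
Sun: 06:54–13:31 = 6 h 37 min; less 60 min break → 5 h 37 min
Total: 9 h 43 min + 9 h 31 min + 10 h 43 min + 7 h 22 min + 5 h 37 min = 42 h 56 min.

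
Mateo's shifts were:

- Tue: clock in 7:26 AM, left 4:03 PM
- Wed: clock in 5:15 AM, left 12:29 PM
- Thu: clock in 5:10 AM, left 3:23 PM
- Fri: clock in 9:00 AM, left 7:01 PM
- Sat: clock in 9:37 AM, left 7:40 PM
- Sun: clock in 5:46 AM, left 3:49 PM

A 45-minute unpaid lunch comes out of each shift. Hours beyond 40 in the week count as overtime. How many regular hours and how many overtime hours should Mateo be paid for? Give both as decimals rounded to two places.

Tue: 7:26 AM–4:03 PM = 8 h 37 min; less 45 min break → 7 h 52 min
Wed: 5:15 AM–12:29 PM = 7 h 14 min; less 45 min break → 6 h 29 min
Thu: 5:10 AM–3:23 PM = 10 h 13 min; less 45 min break → 9 h 28 min
Fri: 9:00 AM–7:01 PM = 10 h 1 min; less 45 min break → 9 h 16 min
Sat: 9:37 AM–7:40 PM = 10 h 3 min; less 45 min break → 9 h 18 min
Sun: 5:46 AM–3:49 PM = 10 h 3 min; less 45 min break → 9 h 18 min
Total worked: 51 h 41 min = 51.68 h.
Threshold 40 h → overtime 11 h 41 min, regular 40 h 0 min.

Regular 40.00 hours, overtime 11.68 hours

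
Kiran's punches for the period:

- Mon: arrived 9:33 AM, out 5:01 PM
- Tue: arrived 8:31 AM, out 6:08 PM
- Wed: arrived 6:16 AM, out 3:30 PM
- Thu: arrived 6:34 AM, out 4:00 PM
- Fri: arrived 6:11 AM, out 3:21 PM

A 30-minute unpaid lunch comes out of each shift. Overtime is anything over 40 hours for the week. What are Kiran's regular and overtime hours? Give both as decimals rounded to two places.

Mon: 9:33 AM–5:01 PM = 7 h 28 min; less 30 min break → 6 h 58 min
Tue: 8:31 AM–6:08 PM = 9 h 37 min; less 30 min break → 9 h 7 min
Wed: 6:16 AM–3:30 PM = 9 h 14 min; less 30 min break → 8 h 44 min
Thu: 6:34 AM–4:00 PM = 9 h 26 min; less 30 min break → 8 h 56 min
Fri: 6:11 AM–3:21 PM = 9 h 10 min; less 30 min break → 8 h 40 min
Total worked: 42 h 25 min = 42.42 h.
Threshold 40 h → overtime 2 h 25 min, regular 40 h 0 min.

Regular 40.00 hours, overtime 2.42 hours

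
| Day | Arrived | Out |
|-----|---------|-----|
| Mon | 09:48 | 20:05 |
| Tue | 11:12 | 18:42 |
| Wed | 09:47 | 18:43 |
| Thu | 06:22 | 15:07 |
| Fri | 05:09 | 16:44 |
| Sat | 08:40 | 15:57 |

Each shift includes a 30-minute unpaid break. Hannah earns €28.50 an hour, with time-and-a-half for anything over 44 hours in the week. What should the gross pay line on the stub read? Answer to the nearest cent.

Mon: 09:48–20:05 = 10 h 17 min; less 30 min break → 9 h 47 min
Tue: 11:12–18:42 = 7 h 30 min; less 30 min break → 7 h 0 min
Wed: 09:47–18:43 = 8 h 56 min; less 30 min break → 8 h 26 min
Thu: 06:22–15:07 = 8 h 45 min; less 30 min break → 8 h 15 min
Fri: 05:09–16:44 = 11 h 35 min; less 30 min break → 11 h 5 min
Sat: 08:40–15:57 = 7 h 17 min; less 30 min break → 6 h 47 min
Total worked: 51 h 20 min = 3080 min.
Regular 44 h 0 min = 2640 min at €28.50/h; overtime 7 h 20 min = 440 min at €42.75/h.
Pay = (2640 × €28.50 + 440 × €42.75) ÷ 60 = €1567.50.

€1567.50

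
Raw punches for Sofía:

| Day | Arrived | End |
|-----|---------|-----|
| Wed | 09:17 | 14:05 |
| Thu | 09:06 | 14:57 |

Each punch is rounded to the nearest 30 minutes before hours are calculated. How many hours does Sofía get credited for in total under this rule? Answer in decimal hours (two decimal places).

Wed: in 09:17→09:30, out 14:05→14:00; 4 h 30 min
Thu: in 09:06→09:00, out 14:57→15:00; 6 h 0 min
Total credited: 10 h 30 min.

10.50 hours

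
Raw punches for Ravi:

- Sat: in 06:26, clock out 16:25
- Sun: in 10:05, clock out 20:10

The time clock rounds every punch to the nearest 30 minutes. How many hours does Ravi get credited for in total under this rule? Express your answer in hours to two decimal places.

20.00 hours

Sat: in 06:26→06:30, out 16:25→16:30; 10 h 0 min
Sun: in 10:05→10:00, out 20:10→20:00; 10 h 0 min
Total credited: 20 h 0 min.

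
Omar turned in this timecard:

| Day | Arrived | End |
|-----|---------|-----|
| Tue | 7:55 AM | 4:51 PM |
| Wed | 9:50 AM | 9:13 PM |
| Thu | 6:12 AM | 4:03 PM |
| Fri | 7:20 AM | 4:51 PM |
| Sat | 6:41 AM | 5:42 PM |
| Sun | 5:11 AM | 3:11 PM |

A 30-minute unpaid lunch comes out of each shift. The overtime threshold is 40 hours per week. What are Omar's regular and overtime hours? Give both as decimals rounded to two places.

Tue: 7:55 AM–4:51 PM = 8 h 56 min; less 30 min break → 8 h 26 min
Wed: 9:50 AM–9:13 PM = 11 h 23 min; less 30 min break → 10 h 53 min
Thu: 6:12 AM–4:03 PM = 9 h 51 min; less 30 min break → 9 h 21 min
Fri: 7:20 AM–4:51 PM = 9 h 31 min; less 30 min break → 9 h 1 min
Sat: 6:41 AM–5:42 PM = 11 h 1 min; less 30 min break → 10 h 31 min
Sun: 5:11 AM–3:11 PM = 10 h 0 min; less 30 min break → 9 h 30 min
Total worked: 57 h 42 min = 57.70 h.
Threshold 40 h → overtime 17 h 42 min, regular 40 h 0 min.

Regular 40.00 hours, overtime 17.70 hours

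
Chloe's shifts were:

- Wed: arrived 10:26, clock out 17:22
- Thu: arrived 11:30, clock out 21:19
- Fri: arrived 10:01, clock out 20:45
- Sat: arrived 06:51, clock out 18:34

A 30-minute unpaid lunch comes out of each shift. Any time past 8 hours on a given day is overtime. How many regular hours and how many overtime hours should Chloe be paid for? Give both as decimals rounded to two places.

Regular 30.43 hours, overtime 6.77 hours

Wed: 10:26–17:22 = 6 h 56 min; less 30 min break → 6 h 26 min
Thu: 11:30–21:19 = 9 h 49 min; less 30 min break → 9 h 19 min
Fri: 10:01–20:45 = 10 h 44 min; less 30 min break → 10 h 14 min
Sat: 06:51–18:34 = 11 h 43 min; less 30 min break → 11 h 13 min
Wed reg 6 h 26 min / OT 0 h 0 min; Thu reg 8 h 0 min / OT 1 h 19 min; Fri reg 8 h 0 min / OT 2 h 14 min; Sat reg 8 h 0 min / OT 3 h 13 min.
Totals: regular 30 h 26 min, overtime 6 h 46 min.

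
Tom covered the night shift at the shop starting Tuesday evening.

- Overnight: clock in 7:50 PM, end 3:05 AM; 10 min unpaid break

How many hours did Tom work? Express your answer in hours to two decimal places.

7.08 hours

Overnight: 7:50 PM → midnight = 4 h 10 min; midnight → 3:05 AM = 3 h 5 min; span 7 h 15 min; less 10 min break → 7 h 5 min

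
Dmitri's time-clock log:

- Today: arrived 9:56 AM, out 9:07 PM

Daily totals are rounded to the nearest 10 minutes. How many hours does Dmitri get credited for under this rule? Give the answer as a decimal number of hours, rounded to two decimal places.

Today: 9:56 AM–9:07 PM = 11 h 11 min → rounds to 11 h 10 min

11.17 hours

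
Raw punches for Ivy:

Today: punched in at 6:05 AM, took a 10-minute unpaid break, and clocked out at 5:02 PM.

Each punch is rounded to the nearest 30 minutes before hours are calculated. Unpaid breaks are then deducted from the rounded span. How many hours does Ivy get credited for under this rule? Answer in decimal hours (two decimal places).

10.83 hours

Today: in 6:05 AM→6:00 AM, out 5:02 PM→5:00 PM; 11 h 0 min − 10 min = 10 h 50 min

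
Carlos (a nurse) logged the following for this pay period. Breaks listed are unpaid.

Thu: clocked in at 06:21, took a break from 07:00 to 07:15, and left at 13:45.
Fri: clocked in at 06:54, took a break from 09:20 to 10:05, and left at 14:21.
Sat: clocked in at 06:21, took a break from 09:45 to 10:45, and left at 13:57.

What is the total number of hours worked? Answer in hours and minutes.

Thu: 06:21–13:45 = 7 h 24 min; less 15 min break → 7 h 9 min
Fri: 06:54–14:21 = 7 h 27 min; less 45 min break → 6 h 42 min
Sat: 06:21–13:57 = 7 h 36 min; less 60 min break → 6 h 36 min
Total: 7 h 9 min + 6 h 42 min + 6 h 36 min = 20 h 27 min.

20 h 27 min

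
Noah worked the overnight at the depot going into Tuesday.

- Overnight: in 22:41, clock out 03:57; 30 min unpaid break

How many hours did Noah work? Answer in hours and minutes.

4 h 46 min

Overnight: 22:41 → midnight = 1 h 19 min; midnight → 03:57 = 3 h 57 min; span 5 h 16 min; less 30 min break → 4 h 46 min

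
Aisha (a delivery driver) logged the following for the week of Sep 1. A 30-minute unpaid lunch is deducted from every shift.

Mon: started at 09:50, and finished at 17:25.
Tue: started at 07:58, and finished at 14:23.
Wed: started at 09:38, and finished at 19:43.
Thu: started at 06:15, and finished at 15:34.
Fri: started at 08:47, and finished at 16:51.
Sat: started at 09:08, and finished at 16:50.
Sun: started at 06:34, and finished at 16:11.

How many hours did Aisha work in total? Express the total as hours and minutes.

55 h 17 min

Mon: 09:50–17:25 = 7 h 35 min; less 30 min break → 7 h 5 min
Tue: 07:58–14:23 = 6 h 25 min; less 30 min break → 5 h 55 min
Wed: 09:38–19:43 = 10 h 5 min; less 30 min break → 9 h 35 min
Thu: 06:15–15:34 = 9 h 19 min; less 30 min break → 8 h 49 min
Fri: 08:47–16:51 = 8 h 4 min; less 30 min break → 7 h 34 min
Sat: 09:08–16:50 = 7 h 42 min; less 30 min break → 7 h 12 min
Sun: 06:34–16:11 = 9 h 37 min; less 30 min break → 9 h 7 min
Total: 7 h 5 min + 5 h 55 min + 9 h 35 min + 8 h 49 min + 7 h 34 min + 7 h 12 min + 9 h 7 min = 55 h 17 min.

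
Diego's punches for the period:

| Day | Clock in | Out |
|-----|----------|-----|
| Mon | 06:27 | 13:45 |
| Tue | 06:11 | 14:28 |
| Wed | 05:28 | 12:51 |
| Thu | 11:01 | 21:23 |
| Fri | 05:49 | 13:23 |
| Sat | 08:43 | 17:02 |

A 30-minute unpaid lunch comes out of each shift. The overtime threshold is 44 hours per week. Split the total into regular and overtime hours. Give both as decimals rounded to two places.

Regular 44.00 hours, overtime 2.22 hours

Mon: 06:27–13:45 = 7 h 18 min; less 30 min break → 6 h 48 min
Tue: 06:11–14:28 = 8 h 17 min; less 30 min break → 7 h 47 min
Wed: 05:28–12:51 = 7 h 23 min; less 30 min break → 6 h 53 min
Thu: 11:01–21:23 = 10 h 22 min; less 30 min break → 9 h 52 min
Fri: 05:49–13:23 = 7 h 34 min; less 30 min break → 7 h 4 min
Sat: 08:43–17:02 = 8 h 19 min; less 30 min break → 7 h 49 min
Total worked: 46 h 13 min = 46.22 h.
Threshold 44 h → overtime 2 h 13 min, regular 44 h 0 min.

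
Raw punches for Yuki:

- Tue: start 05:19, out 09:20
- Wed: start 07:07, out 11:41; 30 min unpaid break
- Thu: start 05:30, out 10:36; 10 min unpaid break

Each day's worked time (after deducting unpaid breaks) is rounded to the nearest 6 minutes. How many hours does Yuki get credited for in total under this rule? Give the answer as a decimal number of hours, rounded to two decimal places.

13.00 hours

Tue: 05:19–09:20 = 4 h 1 min → rounds to 4 h 0 min
Wed: 07:07–11:41 = 4 h 34 min − 30 min = 4 h 4 min → rounds to 4 h 6 min
Thu: 05:30–10:36 = 5 h 6 min − 10 min = 4 h 56 min → rounds to 4 h 54 min
Total credited: 13 h 0 min.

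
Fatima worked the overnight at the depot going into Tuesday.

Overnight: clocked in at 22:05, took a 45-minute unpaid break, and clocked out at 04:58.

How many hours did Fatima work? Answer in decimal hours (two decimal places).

Overnight: 22:05 → midnight = 1 h 55 min; midnight → 04:58 = 4 h 58 min; span 6 h 53 min; less 45 min break → 6 h 8 min

6.13 hours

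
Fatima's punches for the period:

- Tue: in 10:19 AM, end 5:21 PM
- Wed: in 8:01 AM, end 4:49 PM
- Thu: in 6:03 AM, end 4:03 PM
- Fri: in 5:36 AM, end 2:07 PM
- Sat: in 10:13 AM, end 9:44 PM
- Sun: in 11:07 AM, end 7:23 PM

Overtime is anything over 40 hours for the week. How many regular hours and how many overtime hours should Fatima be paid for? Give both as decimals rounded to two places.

Tue: 10:19 AM–5:21 PM = 7 h 2 min
Wed: 8:01 AM–4:49 PM = 8 h 48 min
Thu: 6:03 AM–4:03 PM = 10 h 0 min
Fri: 5:36 AM–2:07 PM = 8 h 31 min
Sat: 10:13 AM–9:44 PM = 11 h 31 min
Sun: 11:07 AM–7:23 PM = 8 h 16 min
Total worked: 54 h 8 min = 54.13 h.
Threshold 40 h → overtime 14 h 8 min, regular 40 h 0 min.

Regular 40.00 hours, overtime 14.13 hours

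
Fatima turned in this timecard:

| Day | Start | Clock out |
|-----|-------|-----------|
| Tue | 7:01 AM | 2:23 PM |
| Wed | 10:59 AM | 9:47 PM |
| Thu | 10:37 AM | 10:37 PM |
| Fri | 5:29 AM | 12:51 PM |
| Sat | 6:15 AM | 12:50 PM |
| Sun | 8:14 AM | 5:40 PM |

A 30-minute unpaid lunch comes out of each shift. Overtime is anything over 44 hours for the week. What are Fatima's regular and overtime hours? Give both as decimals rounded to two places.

Tue: 7:01 AM–2:23 PM = 7 h 22 min; less 30 min break → 6 h 52 min
Wed: 10:59 AM–9:47 PM = 10 h 48 min; less 30 min break → 10 h 18 min
Thu: 10:37 AM–10:37 PM = 12 h 0 min; less 30 min break → 11 h 30 min
Fri: 5:29 AM–12:51 PM = 7 h 22 min; less 30 min break → 6 h 52 min
Sat: 6:15 AM–12:50 PM = 6 h 35 min; less 30 min break → 6 h 5 min
Sun: 8:14 AM–5:40 PM = 9 h 26 min; less 30 min break → 8 h 56 min
Total worked: 50 h 33 min = 50.55 h.
Threshold 44 h → overtime 6 h 33 min, regular 44 h 0 min.

Regular 44.00 hours, overtime 6.55 hours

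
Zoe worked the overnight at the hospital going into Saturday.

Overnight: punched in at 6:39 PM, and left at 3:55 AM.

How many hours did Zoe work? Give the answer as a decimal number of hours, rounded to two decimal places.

Overnight: 6:39 PM → midnight = 5 h 21 min; midnight → 3:55 AM = 3 h 55 min; span 9 h 16 min

9.27 hours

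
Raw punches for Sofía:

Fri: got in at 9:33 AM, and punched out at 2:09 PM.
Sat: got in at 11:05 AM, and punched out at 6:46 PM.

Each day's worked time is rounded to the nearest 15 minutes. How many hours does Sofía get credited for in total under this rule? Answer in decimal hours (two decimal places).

Fri: 9:33 AM–2:09 PM = 4 h 36 min → rounds to 4 h 30 min
Sat: 11:05 AM–6:46 PM = 7 h 41 min → rounds to 7 h 45 min
Total credited: 12 h 15 min.

12.25 hours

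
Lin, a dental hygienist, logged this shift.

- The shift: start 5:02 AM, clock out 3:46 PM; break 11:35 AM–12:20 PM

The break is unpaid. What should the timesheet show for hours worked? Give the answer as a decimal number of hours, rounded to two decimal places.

The shift: 5:02 AM–3:46 PM = 10 h 44 min; less 45 min break → 9 h 59 min

9.98 hours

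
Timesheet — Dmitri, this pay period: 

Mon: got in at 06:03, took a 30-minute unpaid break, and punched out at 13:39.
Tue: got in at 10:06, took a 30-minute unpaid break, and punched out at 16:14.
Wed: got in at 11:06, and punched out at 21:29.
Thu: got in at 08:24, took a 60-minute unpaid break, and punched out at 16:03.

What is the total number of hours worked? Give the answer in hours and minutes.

Mon: 06:03–13:39 = 7 h 36 min; less 30 min break → 7 h 6 min
Tue: 10:06–16:14 = 6 h 8 min; less 30 min break → 5 h 38 min
Wed: 11:06–21:29 = 10 h 23 min
Thu: 08:24–16:03 = 7 h 39 min; less 60 min break → 6 h 39 min
Total: 7 h 6 min + 5 h 38 min + 10 h 23 min + 6 h 39 min = 29 h 46 min.

29 h 46 min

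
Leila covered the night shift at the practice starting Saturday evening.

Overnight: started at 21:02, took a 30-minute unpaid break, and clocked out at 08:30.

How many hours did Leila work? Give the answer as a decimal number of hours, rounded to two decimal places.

Overnight: 21:02 → midnight = 2 h 58 min; midnight → 08:30 = 8 h 30 min; span 11 h 28 min; less 30 min break → 10 h 58 min

10.97 hours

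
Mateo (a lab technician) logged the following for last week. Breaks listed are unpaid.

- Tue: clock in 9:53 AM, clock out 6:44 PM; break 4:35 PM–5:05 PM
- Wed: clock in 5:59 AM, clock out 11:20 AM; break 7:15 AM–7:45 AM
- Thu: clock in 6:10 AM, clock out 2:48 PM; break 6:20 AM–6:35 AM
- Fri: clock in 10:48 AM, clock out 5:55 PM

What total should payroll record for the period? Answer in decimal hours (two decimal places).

Tue: 9:53 AM–6:44 PM = 8 h 51 min; less 30 min break → 8 h 21 min
Wed: 5:59 AM–11:20 AM = 5 h 21 min; less 30 min break → 4 h 51 min
Thu: 6:10 AM–2:48 PM = 8 h 38 min; less 15 min break → 8 h 23 min
Fri: 10:48 AM–5:55 PM = 7 h 7 min
Total: 8 h 21 min + 4 h 51 min + 8 h 23 min + 7 h 7 min = 28 h 42 min.

28.70 hours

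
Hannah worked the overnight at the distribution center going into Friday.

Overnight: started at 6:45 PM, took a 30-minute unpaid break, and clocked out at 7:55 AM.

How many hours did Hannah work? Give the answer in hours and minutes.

12 h 40 min

Overnight: 6:45 PM → midnight = 5 h 15 min; midnight → 7:55 AM = 7 h 55 min; span 13 h 10 min; less 30 min break → 12 h 40 min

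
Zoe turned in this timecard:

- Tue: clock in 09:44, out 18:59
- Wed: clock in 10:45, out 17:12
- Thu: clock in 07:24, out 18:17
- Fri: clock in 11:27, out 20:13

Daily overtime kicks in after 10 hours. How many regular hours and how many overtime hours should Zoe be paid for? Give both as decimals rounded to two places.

Tue: 09:44–18:59 = 9 h 15 min
Wed: 10:45–17:12 = 6 h 27 min
Thu: 07:24–18:17 = 10 h 53 min
Fri: 11:27–20:13 = 8 h 46 min
Tue reg 9 h 15 min / OT 0 h 0 min; Wed reg 6 h 27 min / OT 0 h 0 min; Thu reg 10 h 0 min / OT 0 h 53 min; Fri reg 8 h 46 min / OT 0 h 0 min.
Totals: regular 34 h 28 min, overtime 0 h 53 min.

Regular 34.47 hours, overtime 0.88 hours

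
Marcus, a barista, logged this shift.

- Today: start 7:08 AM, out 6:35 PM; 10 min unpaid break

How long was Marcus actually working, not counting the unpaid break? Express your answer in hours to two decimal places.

Today: 7:08 AM–6:35 PM = 11 h 27 min; less 10 min break → 11 h 17 min

11.28 hours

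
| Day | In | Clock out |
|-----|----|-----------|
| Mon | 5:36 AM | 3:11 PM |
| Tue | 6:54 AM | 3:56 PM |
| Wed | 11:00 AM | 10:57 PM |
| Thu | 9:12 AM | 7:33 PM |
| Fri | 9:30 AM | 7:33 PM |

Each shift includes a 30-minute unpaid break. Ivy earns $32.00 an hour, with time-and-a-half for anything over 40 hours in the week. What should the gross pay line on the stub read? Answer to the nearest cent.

$1686.40

Mon: 5:36 AM–3:11 PM = 9 h 35 min; less 30 min break → 9 h 5 min
Tue: 6:54 AM–3:56 PM = 9 h 2 min; less 30 min break → 8 h 32 min
Wed: 11:00 AM–10:57 PM = 11 h 57 min; less 30 min break → 11 h 27 min
Thu: 9:12 AM–7:33 PM = 10 h 21 min; less 30 min break → 9 h 51 min
Fri: 9:30 AM–7:33 PM = 10 h 3 min; less 30 min break → 9 h 33 min
Total worked: 48 h 28 min = 2908 min.
Regular 40 h 0 min = 2400 min at $32.00/h; overtime 8 h 28 min = 508 min at $48.00/h.
Pay = (2400 × $32.00 + 508 × $48.00) ÷ 60 = $1686.40.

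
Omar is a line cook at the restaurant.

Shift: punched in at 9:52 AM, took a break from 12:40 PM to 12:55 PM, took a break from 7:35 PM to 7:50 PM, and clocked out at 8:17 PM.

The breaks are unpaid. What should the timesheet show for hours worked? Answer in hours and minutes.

9 h 55 min

Shift: 9:52 AM–8:17 PM = 10 h 25 min; less 30 min break → 9 h 55 min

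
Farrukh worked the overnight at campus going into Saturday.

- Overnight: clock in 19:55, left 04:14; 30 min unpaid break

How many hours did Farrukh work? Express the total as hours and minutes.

Overnight: 19:55 → midnight = 4 h 5 min; midnight → 04:14 = 4 h 14 min; span 8 h 19 min; less 30 min break → 7 h 49 min

7 h 49 min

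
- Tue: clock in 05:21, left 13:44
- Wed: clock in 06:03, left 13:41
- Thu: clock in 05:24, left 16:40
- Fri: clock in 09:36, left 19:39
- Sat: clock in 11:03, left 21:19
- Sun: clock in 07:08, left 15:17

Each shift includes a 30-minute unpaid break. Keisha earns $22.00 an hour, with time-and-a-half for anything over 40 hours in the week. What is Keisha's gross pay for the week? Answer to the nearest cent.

$1300.75

Tue: 05:21–13:44 = 8 h 23 min; less 30 min break → 7 h 53 min
Wed: 06:03–13:41 = 7 h 38 min; less 30 min break → 7 h 8 min
Thu: 05:24–16:40 = 11 h 16 min; less 30 min break → 10 h 46 min
Fri: 09:36–19:39 = 10 h 3 min; less 30 min break → 9 h 33 min
Sat: 11:03–21:19 = 10 h 16 min; less 30 min break → 9 h 46 min
Sun: 07:08–15:17 = 8 h 9 min; less 30 min break → 7 h 39 min
Total worked: 52 h 45 min = 3165 min.
Regular 40 h 0 min = 2400 min at $22.00/h; overtime 12 h 45 min = 765 min at $33.00/h.
Pay = (2400 × $22.00 + 765 × $33.00) ÷ 60 = $1300.75.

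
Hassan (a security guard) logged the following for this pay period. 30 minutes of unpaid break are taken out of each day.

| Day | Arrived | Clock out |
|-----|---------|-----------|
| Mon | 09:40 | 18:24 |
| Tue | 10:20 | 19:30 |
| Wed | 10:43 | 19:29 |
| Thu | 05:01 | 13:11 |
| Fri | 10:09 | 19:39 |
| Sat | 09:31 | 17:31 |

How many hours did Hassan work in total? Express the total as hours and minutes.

Mon: 09:40–18:24 = 8 h 44 min; less 30 min break → 8 h 14 min
Tue: 10:20–19:30 = 9 h 10 min; less 30 min break → 8 h 40 min
Wed: 10:43–19:29 = 8 h 46 min; less 30 min break → 8 h 16 min
Thu: 05:01–13:11 = 8 h 10 min; less 30 min break → 7 h 40 min
Fri: 10:09–19:39 = 9 h 30 min; less 30 min break → 9 h 0 min
Sat: 09:31–17:31 = 8 h 0 min; less 30 min break → 7 h 30 min
Total: 8 h 14 min + 8 h 40 min + 8 h 16 min + 7 h 40 min + 9 h 0 min + 7 h 30 min = 49 h 20 min.

49 h 20 min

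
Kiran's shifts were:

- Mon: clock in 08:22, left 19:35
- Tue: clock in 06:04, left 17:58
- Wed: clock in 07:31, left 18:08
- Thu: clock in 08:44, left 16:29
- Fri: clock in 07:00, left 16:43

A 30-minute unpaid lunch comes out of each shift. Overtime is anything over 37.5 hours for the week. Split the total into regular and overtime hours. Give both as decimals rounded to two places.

Mon: 08:22–19:35 = 11 h 13 min; less 30 min break → 10 h 43 min
Tue: 06:04–17:58 = 11 h 54 min; less 30 min break → 11 h 24 min
Wed: 07:31–18:08 = 10 h 37 min; less 30 min break → 10 h 7 min
Thu: 08:44–16:29 = 7 h 45 min; less 30 min break → 7 h 15 min
Fri: 07:00–16:43 = 9 h 43 min; less 30 min break → 9 h 13 min
Total worked: 48 h 42 min = 48.70 h.
Threshold 37.5 h → overtime 11 h 12 min, regular 37 h 30 min.

Regular 37.50 hours, overtime 11.20 hours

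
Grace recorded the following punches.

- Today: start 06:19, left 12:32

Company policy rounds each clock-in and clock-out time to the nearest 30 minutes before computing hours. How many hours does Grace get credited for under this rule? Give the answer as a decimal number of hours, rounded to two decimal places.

Today: in 06:19→06:30, out 12:32→12:30; 6 h 0 min

6.00 hours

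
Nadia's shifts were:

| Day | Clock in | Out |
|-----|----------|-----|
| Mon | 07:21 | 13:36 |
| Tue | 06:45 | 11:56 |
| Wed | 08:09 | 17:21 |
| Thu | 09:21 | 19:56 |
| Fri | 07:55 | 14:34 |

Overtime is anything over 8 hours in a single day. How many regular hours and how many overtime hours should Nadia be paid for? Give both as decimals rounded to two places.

Mon: 07:21–13:36 = 6 h 15 min
Tue: 06:45–11:56 = 5 h 11 min
Wed: 08:09–17:21 = 9 h 12 min
Thu: 09:21–19:56 = 10 h 35 min
Fri: 07:55–14:34 = 6 h 39 min
Mon reg 6 h 15 min / OT 0 h 0 min; Tue reg 5 h 11 min / OT 0 h 0 min; Wed reg 8 h 0 min / OT 1 h 12 min; Thu reg 8 h 0 min / OT 2 h 35 min; Fri reg 6 h 39 min / OT 0 h 0 min.
Totals: regular 34 h 5 min, overtime 3 h 47 min.

Regular 34.08 hours, overtime 3.78 hours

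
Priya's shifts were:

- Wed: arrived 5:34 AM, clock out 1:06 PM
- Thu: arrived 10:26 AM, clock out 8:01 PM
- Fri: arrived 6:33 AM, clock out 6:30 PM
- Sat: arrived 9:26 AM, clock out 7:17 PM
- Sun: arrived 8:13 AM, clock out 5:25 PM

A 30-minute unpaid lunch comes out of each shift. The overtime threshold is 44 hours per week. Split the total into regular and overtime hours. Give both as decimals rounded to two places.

Regular 44.00 hours, overtime 1.62 hours

Wed: 5:34 AM–1:06 PM = 7 h 32 min; less 30 min break → 7 h 2 min
Thu: 10:26 AM–8:01 PM = 9 h 35 min; less 30 min break → 9 h 5 min
Fri: 6:33 AM–6:30 PM = 11 h 57 min; less 30 min break → 11 h 27 min
Sat: 9:26 AM–7:17 PM = 9 h 51 min; less 30 min break → 9 h 21 min
Sun: 8:13 AM–5:25 PM = 9 h 12 min; less 30 min break → 8 h 42 min
Total worked: 45 h 37 min = 45.62 h.
Threshold 44 h → overtime 1 h 37 min, regular 44 h 0 min.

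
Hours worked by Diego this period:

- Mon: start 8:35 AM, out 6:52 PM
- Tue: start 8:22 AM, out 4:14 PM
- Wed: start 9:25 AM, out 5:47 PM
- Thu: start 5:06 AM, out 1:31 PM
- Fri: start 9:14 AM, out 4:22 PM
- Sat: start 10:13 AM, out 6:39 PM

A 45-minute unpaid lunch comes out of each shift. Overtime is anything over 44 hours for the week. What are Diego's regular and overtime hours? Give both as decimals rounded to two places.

Regular 44.00 hours, overtime 2.00 hours

Mon: 8:35 AM–6:52 PM = 10 h 17 min; less 45 min break → 9 h 32 min
Tue: 8:22 AM–4:14 PM = 7 h 52 min; less 45 min break → 7 h 7 min
Wed: 9:25 AM–5:47 PM = 8 h 22 min; less 45 min break → 7 h 37 min
Thu: 5:06 AM–1:31 PM = 8 h 25 min; less 45 min break → 7 h 40 min
Fri: 9:14 AM–4:22 PM = 7 h 8 min; less 45 min break → 6 h 23 min
Sat: 10:13 AM–6:39 PM = 8 h 26 min; less 45 min break → 7 h 41 min
Total worked: 46 h 0 min = 46.00 h.
Threshold 44 h → overtime 2 h 0 min, regular 44 h 0 min.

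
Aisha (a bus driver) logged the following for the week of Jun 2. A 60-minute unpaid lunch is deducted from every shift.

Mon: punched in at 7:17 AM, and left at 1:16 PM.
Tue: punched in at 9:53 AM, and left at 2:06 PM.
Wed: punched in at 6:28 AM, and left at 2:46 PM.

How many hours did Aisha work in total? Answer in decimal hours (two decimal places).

15.50 hours

Mon: 7:17 AM–1:16 PM = 5 h 59 min; less 60 min break → 4 h 59 min
Tue: 9:53 AM–2:06 PM = 4 h 13 min; less 60 min break → 3 h 13 min
Wed: 6:28 AM–2:46 PM = 8 h 18 min; less 60 min break → 7 h 18 min
Total: 4 h 59 min + 3 h 13 min + 7 h 18 min = 15 h 30 min.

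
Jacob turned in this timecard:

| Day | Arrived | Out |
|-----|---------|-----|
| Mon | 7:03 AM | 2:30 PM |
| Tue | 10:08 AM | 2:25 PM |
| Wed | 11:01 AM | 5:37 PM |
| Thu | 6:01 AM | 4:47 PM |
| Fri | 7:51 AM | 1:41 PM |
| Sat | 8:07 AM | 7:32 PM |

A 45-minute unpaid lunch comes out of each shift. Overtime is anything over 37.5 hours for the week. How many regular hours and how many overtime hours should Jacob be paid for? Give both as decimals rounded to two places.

Mon: 7:03 AM–2:30 PM = 7 h 27 min; less 45 min break → 6 h 42 min
Tue: 10:08 AM–2:25 PM = 4 h 17 min; less 45 min break → 3 h 32 min
Wed: 11:01 AM–5:37 PM = 6 h 36 min; less 45 min break → 5 h 51 min
Thu: 6:01 AM–4:47 PM = 10 h 46 min; less 45 min break → 10 h 1 min
Fri: 7:51 AM–1:41 PM = 5 h 50 min; less 45 min break → 5 h 5 min
Sat: 8:07 AM–7:32 PM = 11 h 25 min; less 45 min break → 10 h 40 min
Total worked: 41 h 51 min = 41.85 h.
Threshold 37.5 h → overtime 4 h 21 min, regular 37 h 30 min.

Regular 37.50 hours, overtime 4.35 hours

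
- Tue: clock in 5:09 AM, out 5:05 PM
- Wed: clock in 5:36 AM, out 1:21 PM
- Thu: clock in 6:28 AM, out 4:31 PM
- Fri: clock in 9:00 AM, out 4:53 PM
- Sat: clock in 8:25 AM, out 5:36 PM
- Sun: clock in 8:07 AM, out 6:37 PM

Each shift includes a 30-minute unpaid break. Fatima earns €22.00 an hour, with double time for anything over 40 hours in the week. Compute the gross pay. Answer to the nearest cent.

€1509.20

Tue: 5:09 AM–5:05 PM = 11 h 56 min; less 30 min break → 11 h 26 min
Wed: 5:36 AM–1:21 PM = 7 h 45 min; less 30 min break → 7 h 15 min
Thu: 6:28 AM–4:31 PM = 10 h 3 min; less 30 min break → 9 h 33 min
Fri: 9:00 AM–4:53 PM = 7 h 53 min; less 30 min break → 7 h 23 min
Sat: 8:25 AM–5:36 PM = 9 h 11 min; less 30 min break → 8 h 41 min
Sun: 8:07 AM–6:37 PM = 10 h 30 min; less 30 min break → 10 h 0 min
Total worked: 54 h 18 min = 3258 min.
Regular 40 h 0 min = 2400 min at €22.00/h; overtime 14 h 18 min = 858 min at €44.00/h.
Pay = (2400 × €22.00 + 858 × €44.00) ÷ 60 = €1509.20.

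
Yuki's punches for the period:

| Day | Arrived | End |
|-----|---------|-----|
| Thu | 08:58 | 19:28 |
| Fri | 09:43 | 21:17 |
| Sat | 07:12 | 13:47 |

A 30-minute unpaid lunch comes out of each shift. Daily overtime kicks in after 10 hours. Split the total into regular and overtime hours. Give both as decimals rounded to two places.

Thu: 08:58–19:28 = 10 h 30 min; less 30 min break → 10 h 0 min
Fri: 09:43–21:17 = 11 h 34 min; less 30 min break → 11 h 4 min
Sat: 07:12–13:47 = 6 h 35 min; less 30 min break → 6 h 5 min
Thu reg 10 h 0 min / OT 0 h 0 min; Fri reg 10 h 0 min / OT 1 h 4 min; Sat reg 6 h 5 min / OT 0 h 0 min.
Totals: regular 26 h 5 min, overtime 1 h 4 min.

Regular 26.08 hours, overtime 1.07 hours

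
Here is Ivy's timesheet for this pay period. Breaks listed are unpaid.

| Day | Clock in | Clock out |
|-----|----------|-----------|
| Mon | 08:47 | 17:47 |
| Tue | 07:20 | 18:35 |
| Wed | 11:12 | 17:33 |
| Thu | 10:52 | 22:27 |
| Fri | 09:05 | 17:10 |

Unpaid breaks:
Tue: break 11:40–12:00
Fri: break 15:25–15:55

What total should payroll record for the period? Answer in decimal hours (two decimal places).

45.43 hours

Mon: 08:47–17:47 = 9 h 0 min
Tue: 07:20–18:35 = 11 h 15 min; less 20 min break → 10 h 55 min
Wed: 11:12–17:33 = 6 h 21 min
Thu: 10:52–22:27 = 11 h 35 min
Fri: 09:05–17:10 = 8 h 5 min; less 30 min break → 7 h 35 min
Total: 9 h 0 min + 10 h 55 min + 6 h 21 min + 11 h 35 min + 7 h 35 min = 45 h 26 min.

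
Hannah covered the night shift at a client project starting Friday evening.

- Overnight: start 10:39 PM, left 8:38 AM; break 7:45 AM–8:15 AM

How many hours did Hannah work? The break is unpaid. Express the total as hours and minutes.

Overnight: 10:39 PM → midnight = 1 h 21 min; midnight → 8:38 AM = 8 h 38 min; span 9 h 59 min; less 30 min break → 9 h 29 min

9 h 29 min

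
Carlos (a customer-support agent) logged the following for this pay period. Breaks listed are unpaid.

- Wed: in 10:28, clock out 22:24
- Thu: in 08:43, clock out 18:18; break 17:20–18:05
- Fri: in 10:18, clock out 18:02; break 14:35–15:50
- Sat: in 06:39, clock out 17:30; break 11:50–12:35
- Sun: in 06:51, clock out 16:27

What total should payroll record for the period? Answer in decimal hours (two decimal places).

Wed: 10:28–22:24 = 11 h 56 min
Thu: 08:43–18:18 = 9 h 35 min; less 45 min break → 8 h 50 min
Fri: 10:18–18:02 = 7 h 44 min; less 75 min break → 6 h 29 min
Sat: 06:39–17:30 = 10 h 51 min; less 45 min break → 10 h 6 min
Sun: 06:51–16:27 = 9 h 36 min
Total: 11 h 56 min + 8 h 50 min + 6 h 29 min + 10 h 6 min + 9 h 36 min = 46 h 57 min.

46.95 hours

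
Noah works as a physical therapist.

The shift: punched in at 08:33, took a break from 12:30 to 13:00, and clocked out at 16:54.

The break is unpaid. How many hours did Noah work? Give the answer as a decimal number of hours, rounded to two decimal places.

The shift: 08:33–16:54 = 8 h 21 min; less 30 min break → 7 h 51 min

7.85 hours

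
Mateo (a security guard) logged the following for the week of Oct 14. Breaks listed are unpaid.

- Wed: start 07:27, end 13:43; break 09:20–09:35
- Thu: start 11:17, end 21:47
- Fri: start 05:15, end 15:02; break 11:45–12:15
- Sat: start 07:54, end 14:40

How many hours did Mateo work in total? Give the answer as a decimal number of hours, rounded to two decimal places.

Wed: 07:27–13:43 = 6 h 16 min; less 15 min break → 6 h 1 min
Thu: 11:17–21:47 = 10 h 30 min
Fri: 05:15–15:02 = 9 h 47 min; less 30 min break → 9 h 17 min
Sat: 07:54–14:40 = 6 h 46 min
Total: 6 h 1 min + 10 h 30 min + 9 h 17 min + 6 h 46 min = 32 h 34 min.

32.57 hours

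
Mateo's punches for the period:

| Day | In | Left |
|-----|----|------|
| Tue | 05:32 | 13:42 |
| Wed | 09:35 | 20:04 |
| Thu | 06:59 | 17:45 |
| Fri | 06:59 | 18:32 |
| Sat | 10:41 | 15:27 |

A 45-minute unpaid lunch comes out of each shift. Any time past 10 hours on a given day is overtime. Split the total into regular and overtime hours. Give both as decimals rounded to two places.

Regular 41.17 hours, overtime 0.82 hours

Tue: 05:32–13:42 = 8 h 10 min; less 45 min break → 7 h 25 min
Wed: 09:35–20:04 = 10 h 29 min; less 45 min break → 9 h 44 min
Thu: 06:59–17:45 = 10 h 46 min; less 45 min break → 10 h 1 min
Fri: 06:59–18:32 = 11 h 33 min; less 45 min break → 10 h 48 min
Sat: 10:41–15:27 = 4 h 46 min; less 45 min break → 4 h 1 min
Tue reg 7 h 25 min / OT 0 h 0 min; Wed reg 9 h 44 min / OT 0 h 0 min; Thu reg 10 h 0 min / OT 0 h 1 min; Fri reg 10 h 0 min / OT 0 h 48 min; Sat reg 4 h 1 min / OT 0 h 0 min.
Totals: regular 41 h 10 min, overtime 0 h 49 min.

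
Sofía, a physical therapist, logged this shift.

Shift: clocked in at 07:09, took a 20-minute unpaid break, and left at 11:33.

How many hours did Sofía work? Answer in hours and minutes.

4 h 4 min

Shift: 07:09–11:33 = 4 h 24 min; less 20 min break → 4 h 4 min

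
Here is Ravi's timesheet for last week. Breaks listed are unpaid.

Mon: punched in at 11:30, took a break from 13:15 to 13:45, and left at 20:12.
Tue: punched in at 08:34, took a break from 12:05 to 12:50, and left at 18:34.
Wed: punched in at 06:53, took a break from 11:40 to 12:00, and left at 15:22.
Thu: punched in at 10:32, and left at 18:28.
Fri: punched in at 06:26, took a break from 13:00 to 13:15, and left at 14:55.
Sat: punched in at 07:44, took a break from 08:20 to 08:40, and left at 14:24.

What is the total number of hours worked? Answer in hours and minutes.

Mon: 11:30–20:12 = 8 h 42 min; less 30 min break → 8 h 12 min
Tue: 08:34–18:34 = 10 h 0 min; less 45 min break → 9 h 15 min
Wed: 06:53–15:22 = 8 h 29 min; less 20 min break → 8 h 9 min
Thu: 10:32–18:28 = 7 h 56 min
Fri: 06:26–14:55 = 8 h 29 min; less 15 min break → 8 h 14 min
Sat: 07:44–14:24 = 6 h 40 min; less 20 min break → 6 h 20 min
Total: 8 h 12 min + 9 h 15 min + 8 h 9 min + 7 h 56 min + 8 h 14 min + 6 h 20 min = 48 h 6 min.

48 h 6 min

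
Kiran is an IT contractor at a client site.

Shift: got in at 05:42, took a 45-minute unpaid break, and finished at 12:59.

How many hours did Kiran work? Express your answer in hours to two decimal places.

6.53 hours

Shift: 05:42–12:59 = 7 h 17 min; less 45 min break → 6 h 32 min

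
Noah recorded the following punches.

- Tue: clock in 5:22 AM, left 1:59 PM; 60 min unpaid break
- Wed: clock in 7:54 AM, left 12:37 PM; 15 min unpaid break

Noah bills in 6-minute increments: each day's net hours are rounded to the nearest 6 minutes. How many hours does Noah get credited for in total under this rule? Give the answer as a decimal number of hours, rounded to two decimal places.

12.10 hours

Tue: 5:22 AM–1:59 PM = 8 h 37 min − 60 min = 7 h 37 min → rounds to 7 h 36 min
Wed: 7:54 AM–12:37 PM = 4 h 43 min − 15 min = 4 h 28 min → rounds to 4 h 30 min
Total credited: 12 h 6 min.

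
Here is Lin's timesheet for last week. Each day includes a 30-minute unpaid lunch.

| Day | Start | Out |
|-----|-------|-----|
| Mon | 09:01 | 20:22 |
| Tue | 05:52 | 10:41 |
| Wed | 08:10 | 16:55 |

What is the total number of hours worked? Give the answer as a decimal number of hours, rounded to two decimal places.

23.42 hours

Mon: 09:01–20:22 = 11 h 21 min; less 30 min break → 10 h 51 min
Tue: 05:52–10:41 = 4 h 49 min; less 30 min break → 4 h 19 min
Wed: 08:10–16:55 = 8 h 45 min; less 30 min break → 8 h 15 min
Total: 10 h 51 min + 4 h 19 min + 8 h 15 min = 23 h 25 min.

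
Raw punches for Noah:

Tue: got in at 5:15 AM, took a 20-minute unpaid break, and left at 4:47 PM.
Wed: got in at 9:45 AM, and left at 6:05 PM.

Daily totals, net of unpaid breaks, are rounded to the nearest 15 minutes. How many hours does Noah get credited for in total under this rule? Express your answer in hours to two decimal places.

19.50 hours

Tue: 5:15 AM–4:47 PM = 11 h 32 min − 20 min = 11 h 12 min → rounds to 11 h 15 min
Wed: 9:45 AM–6:05 PM = 8 h 20 min → rounds to 8 h 15 min
Total credited: 19 h 30 min.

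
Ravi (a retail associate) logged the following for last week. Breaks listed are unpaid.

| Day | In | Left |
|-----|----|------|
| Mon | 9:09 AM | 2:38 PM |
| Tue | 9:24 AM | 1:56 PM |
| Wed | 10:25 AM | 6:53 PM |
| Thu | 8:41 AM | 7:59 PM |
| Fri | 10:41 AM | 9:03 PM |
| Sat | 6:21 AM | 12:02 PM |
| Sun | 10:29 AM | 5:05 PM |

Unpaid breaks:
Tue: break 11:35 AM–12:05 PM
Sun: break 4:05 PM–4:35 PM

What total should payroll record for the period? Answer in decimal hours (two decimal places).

Mon: 9:09 AM–2:38 PM = 5 h 29 min
Tue: 9:24 AM–1:56 PM = 4 h 32 min; less 30 min break → 4 h 2 min
Wed: 10:25 AM–6:53 PM = 8 h 28 min
Thu: 8:41 AM–7:59 PM = 11 h 18 min
Fri: 10:41 AM–9:03 PM = 10 h 22 min
Sat: 6:21 AM–12:02 PM = 5 h 41 min
Sun: 10:29 AM–5:05 PM = 6 h 36 min; less 30 min break → 6 h 6 min
Total: 5 h 29 min + 4 h 2 min + 8 h 28 min + 11 h 18 min + 10 h 22 min + 5 h 41 min + 6 h 6 min = 51 h 26 min.

51.43 hours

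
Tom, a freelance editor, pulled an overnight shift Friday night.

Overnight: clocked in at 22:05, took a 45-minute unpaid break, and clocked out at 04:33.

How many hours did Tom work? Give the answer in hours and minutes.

5 h 43 min

Overnight: 22:05 → midnight = 1 h 55 min; midnight → 04:33 = 4 h 33 min; span 6 h 28 min; less 45 min break → 5 h 43 min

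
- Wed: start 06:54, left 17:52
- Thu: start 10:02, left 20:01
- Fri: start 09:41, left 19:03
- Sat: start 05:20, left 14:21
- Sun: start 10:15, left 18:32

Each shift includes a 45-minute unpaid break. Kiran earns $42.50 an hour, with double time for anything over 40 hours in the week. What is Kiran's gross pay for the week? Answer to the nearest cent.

Wed: 06:54–17:52 = 10 h 58 min; less 45 min break → 10 h 13 min
Thu: 10:02–20:01 = 9 h 59 min; less 45 min break → 9 h 14 min
Fri: 09:41–19:03 = 9 h 22 min; less 45 min break → 8 h 37 min
Sat: 05:20–14:21 = 9 h 1 min; less 45 min break → 8 h 16 min
Sun: 10:15–18:32 = 8 h 17 min; less 45 min break → 7 h 32 min
Total worked: 43 h 52 min = 2632 min.
Regular 40 h 0 min = 2400 min at $42.50/h; overtime 3 h 52 min = 232 min at $85.00/h.
Pay = (2400 × $42.50 + 232 × $85.00) ÷ 60 = $2028.67.

$2028.67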